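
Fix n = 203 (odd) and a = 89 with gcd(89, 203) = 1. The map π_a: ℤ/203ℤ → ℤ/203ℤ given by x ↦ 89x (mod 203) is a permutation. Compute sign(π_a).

+1

Orbit of 41 under x↦89x: [41, 198, 164, 183, 47, 123, 188]… (length divides ord_203(89)).
The orbit structure of x ↦ 89x mod 203: 5 orbits of sizes [84, 84, 28, 6, 1].
Σ(ℓ_i−1) = 203−5 = 198; sign = (−1)^198 = +1.
(89|203)_J = +1 (Zolotarev's lemma cross-check).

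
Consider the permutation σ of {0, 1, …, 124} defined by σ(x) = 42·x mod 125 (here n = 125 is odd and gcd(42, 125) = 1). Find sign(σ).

Start at x=23: 23 → 91 → 72 → 24 → 8 → 86 → 112 → … (one orbit).
The orbit structure of x ↦ 42x mod 125: 4 orbits of sizes [100, 20, 4, 1].
Σ(ℓ_i−1) = 125−4 = 121; sign = (−1)^121 = -1.

-1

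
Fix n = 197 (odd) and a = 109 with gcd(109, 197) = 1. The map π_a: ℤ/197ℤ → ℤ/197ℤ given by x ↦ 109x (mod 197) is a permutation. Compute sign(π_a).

+1

Trace 92: π^k(92) = [92, 178, 96, 23, 143, 24, 55] for k=0..6.
3 cycles of lengths [98, 98, 1].
With 3 cycles on 197 points, sign = (−1)^{197−3} = +1.
(109|197)_J = +1 (Zolotarev's lemma cross-check).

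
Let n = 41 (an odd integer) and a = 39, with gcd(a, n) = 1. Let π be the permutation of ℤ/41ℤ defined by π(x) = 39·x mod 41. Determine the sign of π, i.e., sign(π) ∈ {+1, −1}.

Trace 23: π^k(23) = [23, 36, 10, 21, 40, 2, 37] for k=0..6.
Cycle type of π: 20×2 + 1; total 3 cycles.
Σ(ℓ_i−1) = 41−3 = 38; sign = (−1)^38 = +1.
The Jacobi symbol (39|41) = +1 (Zolotarev) agrees.

+1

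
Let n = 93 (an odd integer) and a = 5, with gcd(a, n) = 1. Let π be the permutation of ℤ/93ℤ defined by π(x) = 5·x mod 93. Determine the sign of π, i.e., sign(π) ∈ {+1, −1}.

Orbit of 67 under x↦5x: [67, 56, 1, 5, 25, 32]… (length divides ord_93(5)).
22 cycles of lengths [6, 6, 6, 6, 6, 6, 6, 6, 6, 6, 3, 3, 3, 3, 3, 3, 3, 3, 3, 3, 2, 1].
Σ(ℓ_i−1) = 93−22 = 71; sign = (−1)^71 = -1.
The Jacobi symbol (5|93) = -1 (Zolotarev) agrees.

-1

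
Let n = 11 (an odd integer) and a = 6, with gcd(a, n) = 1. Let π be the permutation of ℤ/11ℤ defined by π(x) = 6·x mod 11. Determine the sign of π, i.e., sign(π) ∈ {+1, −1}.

Orbit of 1 under x↦6x: [1, 6, 3, 7, 9, 10, 5]… (length divides ord_11(6)).
Cycle type of π: 10 + 1; total 2 cycles.
2 cycles on 11: each ℓ→(−1)^(ℓ−1), product (−1)^9 = -1.
(6|11)_J = -1 (Zolotarev's lemma cross-check).

-1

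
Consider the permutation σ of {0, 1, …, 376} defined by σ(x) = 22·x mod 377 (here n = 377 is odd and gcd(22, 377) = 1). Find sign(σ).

+1

Start at x=53: 53 → 35 → 16 → 352 → 204 → 341 → 339 → … (one orbit).
Cycle lengths of π_22 on ℤ/377ℤ: [42, 42, 42, 42, 42, 42, 42, 42, 14, 14, 3, 3, 3, 3, 1]; 15 cycles in total.
377 − 15 = 362 transpositions; sign(π) = (−1)^362 = +1.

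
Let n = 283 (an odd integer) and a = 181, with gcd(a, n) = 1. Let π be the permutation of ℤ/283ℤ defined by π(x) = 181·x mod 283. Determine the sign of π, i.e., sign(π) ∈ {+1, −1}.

Start at x=4: 4 → 158 → 15 → 168 → 127 → 64 → 264 → … (one orbit).
π_181 has 7 disjoint cycles with lengths [47, 47, 47, 47, 47, 47, 1] on {0,…,282}.
7 cycles on 283: each ℓ→(−1)^(ℓ−1), product (−1)^276 = +1.
Zolotarev: (181|283) = +1, matching the cycle-count sign.

+1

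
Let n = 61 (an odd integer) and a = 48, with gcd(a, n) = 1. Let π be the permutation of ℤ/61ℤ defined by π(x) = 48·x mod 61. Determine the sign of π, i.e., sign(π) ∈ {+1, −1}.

+1

Trace 1: π^k(1) = [1, 48, 47, 60, 13, 14] for k=0..5.
Decompose π into cycles: lengths [6, 6, 6, 6, 6, 6, 6, 6, 6, 6, 1] (11 cycles, including the fixed point 0).
Σ(ℓ_i−1) = 61−11 = 50; sign = (−1)^50 = +1.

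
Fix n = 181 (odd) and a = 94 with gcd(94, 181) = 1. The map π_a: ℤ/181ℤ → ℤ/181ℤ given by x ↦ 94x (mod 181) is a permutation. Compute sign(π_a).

+1

Trace 48: π^k(48) = [48, 168, 45, 67, 144, 142, 135] for k=0..6.
Decompose π into cycles: lengths [90, 90, 1] (3 cycles, including the fixed point 0).
Σ(ℓ_i−1) = 181−3 = 178; sign = (−1)^178 = +1.
Via Zolotarev, sign(π_{94}) = (94|181) = +1.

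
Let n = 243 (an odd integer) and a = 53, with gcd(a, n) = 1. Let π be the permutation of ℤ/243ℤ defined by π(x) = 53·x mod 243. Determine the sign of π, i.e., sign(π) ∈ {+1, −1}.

Start at x=161: 161 → 28 → 26 → 163 → 134 → 55 → 242 → … (one orbit).
π_53 has 32 disjoint cycles with lengths [18, 18, 18, 18, 18, 18, 18, 18, 18, 6, 6, 6, 6, 6, 6, 6, 6, 6, 2, 2, 2, 2, 2, 2, 2, 2, 2, 2, 2, 2, 2, 1] on {0,…,242}.
32 cycles on 243: each ℓ→(−1)^(ℓ−1), product (−1)^211 = -1.
Check: (53/243) = -1 by Zolotarev.

-1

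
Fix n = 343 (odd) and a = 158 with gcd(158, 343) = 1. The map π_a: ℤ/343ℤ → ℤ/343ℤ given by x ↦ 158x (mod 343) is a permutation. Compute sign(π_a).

+1

Trace 338: π^k(338) = [338, 239, 32, 254, 1, 158, 268] for k=0..6.
The orbit structure of x ↦ 158x mod 343: 7 orbits of sizes [147, 147, 21, 21, 3, 3, 1].
n − c = 343 − 7 = 336; sign = (−1)^336 = +1.
Check: (158/343) = +1 by Zolotarev.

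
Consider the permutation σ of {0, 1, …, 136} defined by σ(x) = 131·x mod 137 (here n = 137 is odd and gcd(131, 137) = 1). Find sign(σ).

-1

Start at x=134: 134 → 18 → 29 → 100 → 85 → 38 → 46 → … (one orbit).
2 cycles of lengths [136, 1].
n − c = 137 − 2 = 135; sign = (−1)^135 = -1.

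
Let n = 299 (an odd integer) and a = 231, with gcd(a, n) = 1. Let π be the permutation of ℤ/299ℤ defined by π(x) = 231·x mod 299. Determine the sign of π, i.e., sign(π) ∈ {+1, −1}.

Trace 1: π^k(1) = [1, 231, 139, 116, 185, 277] for k=0..5.
Cycle lengths of π_231 on ℤ/299ℤ: [6, 6, 6, 6, 6, 6, 6, 6, 6, 6, 6, 6, 6, 6, 6, 6, 6, 6, 6, 6, 6, 6, 6, 6, 6, 6, 6, 6, 6, 6, 6, 6, 6, 6, 6, 6, 6, 6, 6, 6, 6, 6, 6, 6, 6, 6, 1, 1, 1, 1, 1, 1, 1, 1, 1, 1, 1, 1, 1, 1, 1, 1, 1, 1, 1, 1, 1, 1, 1]; 69 cycles in total.
Σ(ℓ_i−1) = 299−69 = 230; sign = (−1)^230 = +1.
Zolotarev: (231|299) = +1, matching the cycle-count sign.

+1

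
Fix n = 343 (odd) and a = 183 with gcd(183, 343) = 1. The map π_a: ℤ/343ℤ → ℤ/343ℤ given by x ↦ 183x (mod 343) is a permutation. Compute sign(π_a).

Start at x=36: 36 → 71 → 302 → 43 → 323 → 113 → 99 → … (one orbit).
Decompose π into cycles: lengths [49, 49, 49, 49, 49, 49, 7, 7, 7, 7, 7, 7, 1, 1, 1, 1, 1, 1, 1] (19 cycles, including the fixed point 0).
19 cycles on 343: each ℓ→(−1)^(ℓ−1), product (−1)^324 = +1.

+1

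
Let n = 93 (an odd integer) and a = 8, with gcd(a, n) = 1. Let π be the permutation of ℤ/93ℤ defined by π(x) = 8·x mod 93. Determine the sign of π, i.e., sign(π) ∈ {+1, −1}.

-1

Start at x=16: 16 → 35 → 1 → 8 → 64 → 47 → 4 → … (one orbit).
Decompose π into cycles: lengths [10, 10, 10, 10, 10, 10, 5, 5, 5, 5, 5, 5, 2, 1] (14 cycles, including the fixed point 0).
14 cycles on 93: each ℓ→(−1)^(ℓ−1), product (−1)^79 = -1.
Zolotarev: (8|93) = -1, matching the cycle-count sign.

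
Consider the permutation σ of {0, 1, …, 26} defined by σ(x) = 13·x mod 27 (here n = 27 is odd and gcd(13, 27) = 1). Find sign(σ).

Trace 19: π^k(19) = [19, 4, 25, 1, 13, 7, 10] for k=0..6.
Cycle lengths of π_13 on ℤ/27ℤ: [9, 9, 3, 3, 1, 1, 1]; 7 cycles in total.
With 7 cycles on 27 points, sign = (−1)^{27−7} = +1.
Check: (13/27) = +1 by Zolotarev.

+1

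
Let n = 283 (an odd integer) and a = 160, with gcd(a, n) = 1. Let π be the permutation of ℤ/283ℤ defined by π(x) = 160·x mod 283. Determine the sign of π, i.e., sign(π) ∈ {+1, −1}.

Start at x=174: 174 → 106 → 263 → 196 → 230 → 10 → 185 → … (one orbit).
Cycle lengths of π_160 on ℤ/283ℤ: [141, 141, 1]; 3 cycles in total.
n − c = 283 − 3 = 280; sign = (−1)^280 = +1.
Check: (160/283) = +1 by Zolotarev.

+1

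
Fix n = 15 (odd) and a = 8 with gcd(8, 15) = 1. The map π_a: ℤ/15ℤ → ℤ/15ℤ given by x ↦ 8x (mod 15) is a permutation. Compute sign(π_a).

+1

Trace 4: π^k(4) = [4, 2, 1, 8] for k=0..3.
Cycle type of π: 4×3 + 2 + 1; total 5 cycles.
With 5 cycles on 15 points, sign = (−1)^{15−5} = +1.
(8|15)_J = +1 (Zolotarev's lemma cross-check).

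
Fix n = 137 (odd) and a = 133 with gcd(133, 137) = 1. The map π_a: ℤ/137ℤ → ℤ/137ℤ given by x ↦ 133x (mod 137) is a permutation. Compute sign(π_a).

Trace 56: π^k(56) = [56, 50, 74, 115, 88, 59, 38] for k=0..6.
Decompose π into cycles: lengths [17, 17, 17, 17, 17, 17, 17, 17, 1] (9 cycles, including the fixed point 0).
9 cycles on 137: each ℓ→(−1)^(ℓ−1), product (−1)^128 = +1.

+1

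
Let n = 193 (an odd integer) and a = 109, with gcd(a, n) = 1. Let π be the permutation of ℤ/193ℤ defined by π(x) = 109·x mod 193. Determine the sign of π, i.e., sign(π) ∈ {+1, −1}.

+1

Start at x=1: 1 → 109 → 108 → 192 → 84 → 85 → 1 (one orbit).
33 cycles of lengths [6, 6, 6, 6, 6, 6, 6, 6, 6, 6, 6, 6, 6, 6, 6, 6, 6, 6, 6, 6, 6, 6, 6, 6, 6, 6, 6, 6, 6, 6, 6, 6, 1].
n − c = 193 − 33 = 160; sign = (−1)^160 = +1.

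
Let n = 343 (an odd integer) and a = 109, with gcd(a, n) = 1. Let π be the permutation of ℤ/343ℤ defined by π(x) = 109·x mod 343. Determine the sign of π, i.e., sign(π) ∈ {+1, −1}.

+1

Trace 214: π^k(214) = [214, 2, 218, 95, 65, 225, 172] for k=0..6.
π_109 has 7 disjoint cycles with lengths [147, 147, 21, 21, 3, 3, 1] on {0,…,342}.
7 cycles on 343: each ℓ→(−1)^(ℓ−1), product (−1)^336 = +1.
Via Zolotarev, sign(π_{109}) = (109|343) = +1.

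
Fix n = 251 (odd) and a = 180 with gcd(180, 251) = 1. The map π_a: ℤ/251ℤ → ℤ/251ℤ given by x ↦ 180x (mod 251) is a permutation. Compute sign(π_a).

Trace 147: π^k(147) = [147, 105, 75, 197, 69, 121, 194] for k=0..6.
The orbit structure of x ↦ 180x mod 251: 3 orbits of sizes [125, 125, 1].
n − c = 251 − 3 = 248; sign = (−1)^248 = +1.
Via Zolotarev, sign(π_{180}) = (180|251) = +1.

+1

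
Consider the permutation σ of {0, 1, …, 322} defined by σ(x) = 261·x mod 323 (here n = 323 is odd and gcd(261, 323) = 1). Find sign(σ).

Orbit of 284 under x↦261x: [284, 157, 279, 144, 116, 237, 164]… (length divides ord_323(261)).
Decompose π into cycles: lengths [144, 144, 18, 16, 1] (5 cycles, including the fixed point 0).
n − c = 323 − 5 = 318; sign = (−1)^318 = +1.

+1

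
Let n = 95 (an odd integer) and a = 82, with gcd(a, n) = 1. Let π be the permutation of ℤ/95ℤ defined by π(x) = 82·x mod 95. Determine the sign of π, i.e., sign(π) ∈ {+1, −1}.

Orbit of 47 under x↦82x: [47, 54, 58, 6, 17, 64, 23]… (length divides ord_95(82)).
π_82 has 6 disjoint cycles with lengths [36, 36, 9, 9, 4, 1] on {0,…,94}.
6 cycles on 95: each ℓ→(−1)^(ℓ−1), product (−1)^89 = -1.
Zolotarev: (82|95) = -1, matching the cycle-count sign.

-1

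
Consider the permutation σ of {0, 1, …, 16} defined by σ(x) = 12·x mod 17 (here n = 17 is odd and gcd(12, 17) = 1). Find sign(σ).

-1

Start at x=15: 15 → 10 → 1 → 12 → 8 → 11 → 13 → … (one orbit).
Decompose π into cycles: lengths [16, 1] (2 cycles, including the fixed point 0).
sign(π) = (−1)^{n − #cycles} = (−1)^{17−2} = (−1)^15 = -1.
The Jacobi symbol (12|17) = -1 (Zolotarev) agrees.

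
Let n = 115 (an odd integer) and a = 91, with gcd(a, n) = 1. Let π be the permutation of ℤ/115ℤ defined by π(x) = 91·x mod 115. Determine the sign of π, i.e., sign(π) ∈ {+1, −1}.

Orbit of 1 under x↦91x: [1, 91]… (length divides ord_115(91)).
Decompose π into cycles: lengths [2, 2, 2, 2, 2, 2, 2, 2, 2, 2, 2, 2, 2, 2, 2, 2, 2, 2, 2, 2, 2, 2, 2, 2, 2, 2, 2, 2, 2, 2, 2, 2, 2, 2, 2, 2, 2, 2, 2, 2, 2, 2, 2, 2, 2, 2, 2, 2, 2, 2, 2, 2, 2, 2, 2, 1, 1, 1, 1, 1] (60 cycles, including the fixed point 0).
60 cycles on 115: each ℓ→(−1)^(ℓ−1), product (−1)^55 = -1.

-1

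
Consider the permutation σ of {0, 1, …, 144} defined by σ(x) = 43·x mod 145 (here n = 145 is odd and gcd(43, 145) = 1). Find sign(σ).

Start at x=102: 102 → 36 → 98 → 9 → 97 → 111 → 133 → … (one orbit).
Decompose π into cycles: lengths [28, 28, 28, 28, 28, 4, 1] (7 cycles, including the fixed point 0).
Σ(ℓ_i−1) = 145−7 = 138; sign = (−1)^138 = +1.
Zolotarev: (43|145) = +1, matching the cycle-count sign.

+1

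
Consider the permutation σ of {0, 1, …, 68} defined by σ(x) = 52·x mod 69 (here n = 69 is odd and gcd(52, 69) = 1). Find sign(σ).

+1

Start at x=52: 52 → 13 → 55 → 31 → 25 → 58 → 49 → … (one orbit).
The orbit structure of x ↦ 52x mod 69: 9 orbits of sizes [11, 11, 11, 11, 11, 11, 1, 1, 1].
n − c = 69 − 9 = 60; sign = (−1)^60 = +1.
Check: (52/69) = +1 by Zolotarev.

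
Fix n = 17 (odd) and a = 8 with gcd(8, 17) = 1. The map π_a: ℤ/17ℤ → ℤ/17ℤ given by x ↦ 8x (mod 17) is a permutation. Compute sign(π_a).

+1

Trace 4: π^k(4) = [4, 15, 1, 8, 13, 2, 16] for k=0..6.
3 cycles of lengths [8, 8, 1].
Σ(ℓ_i−1) = 17−3 = 14; sign = (−1)^14 = +1.
(8|17)_J = +1 (Zolotarev's lemma cross-check).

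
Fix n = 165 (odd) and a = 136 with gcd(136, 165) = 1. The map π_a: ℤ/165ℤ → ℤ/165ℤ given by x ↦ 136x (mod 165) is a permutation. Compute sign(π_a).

Trace 16: π^k(16) = [16, 31, 91, 1, 136] for k=0..4.
Decompose π into cycles: lengths [5, 5, 5, 5, 5, 5, 5, 5, 5, 5, 5, 5, 5, 5, 5, 5, 5, 5, 5, 5, 5, 5, 5, 5, 5, 5, 5, 5, 5, 5, 1, 1, 1, 1, 1, 1, 1, 1, 1, 1, 1, 1, 1, 1, 1] (45 cycles, including the fixed point 0).
sign(π) = (−1)^{n − #cycles} = (−1)^{165−45} = (−1)^120 = +1.

+1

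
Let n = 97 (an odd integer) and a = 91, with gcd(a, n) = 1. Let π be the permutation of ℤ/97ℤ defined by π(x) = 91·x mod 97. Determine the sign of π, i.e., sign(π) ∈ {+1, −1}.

Start at x=16: 16 → 1 → 91 → 36 → 75 → 35 → 81 → … (one orbit).
9 cycles of lengths [12, 12, 12, 12, 12, 12, 12, 12, 1].
sign(π) = (−1)^{n − #cycles} = (−1)^{97−9} = (−1)^88 = +1.
The Jacobi symbol (91|97) = +1 (Zolotarev) agrees.

+1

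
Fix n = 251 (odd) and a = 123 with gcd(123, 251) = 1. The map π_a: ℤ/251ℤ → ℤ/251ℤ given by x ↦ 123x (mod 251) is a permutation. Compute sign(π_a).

Start at x=4: 4 → 241 → 25 → 63 → 219 → 80 → 51 → … (one orbit).
The orbit structure of x ↦ 123x mod 251: 11 orbits of sizes [25, 25, 25, 25, 25, 25, 25, 25, 25, 25, 1].
Σ(ℓ_i−1) = 251−11 = 240; sign = (−1)^240 = +1.
Via Zolotarev, sign(π_{123}) = (123|251) = +1.

+1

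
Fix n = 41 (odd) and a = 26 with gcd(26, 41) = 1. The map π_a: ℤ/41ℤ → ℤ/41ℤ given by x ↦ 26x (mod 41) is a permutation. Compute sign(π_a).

-1

Orbit of 32 under x↦26x: [32, 12, 25, 35, 8, 3, 37]… (length divides ord_41(26)).
Cycle type of π: 40 + 1; total 2 cycles.
41 − 2 = 39 transpositions; sign(π) = (−1)^39 = -1.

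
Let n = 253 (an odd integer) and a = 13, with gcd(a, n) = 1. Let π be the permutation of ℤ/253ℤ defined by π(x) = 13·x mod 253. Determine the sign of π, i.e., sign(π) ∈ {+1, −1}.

Start at x=52: 52 → 170 → 186 → 141 → 62 → 47 → 105 → … (one orbit).
Decompose π into cycles: lengths [110, 110, 11, 11, 10, 1] (6 cycles, including the fixed point 0).
6 cycles on 253: each ℓ→(−1)^(ℓ−1), product (−1)^247 = -1.
Via Zolotarev, sign(π_{13}) = (13|253) = -1.

-1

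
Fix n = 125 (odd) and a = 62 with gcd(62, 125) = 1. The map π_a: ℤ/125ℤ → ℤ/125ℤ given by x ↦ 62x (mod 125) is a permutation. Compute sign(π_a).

Trace 123: π^k(123) = [123, 1, 62, 94, 78, 86, 82] for k=0..6.
Cycle lengths of π_62 on ℤ/125ℤ: [100, 20, 4, 1]; 4 cycles in total.
With 4 cycles on 125 points, sign = (−1)^{125−4} = -1.

-1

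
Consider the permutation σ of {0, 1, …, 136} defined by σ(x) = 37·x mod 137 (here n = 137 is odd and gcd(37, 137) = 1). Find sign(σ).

+1

Orbit of 100 under x↦37x: [100, 1, 37, 136]… (length divides ord_137(37)).
Decompose π into cycles: lengths [4, 4, 4, 4, 4, 4, 4, 4, 4, 4, 4, 4, 4, 4, 4, 4, 4, 4, 4, 4, 4, 4, 4, 4, 4, 4, 4, 4, 4, 4, 4, 4, 4, 4, 1] (35 cycles, including the fixed point 0).
With 35 cycles on 137 points, sign = (−1)^{137−35} = +1.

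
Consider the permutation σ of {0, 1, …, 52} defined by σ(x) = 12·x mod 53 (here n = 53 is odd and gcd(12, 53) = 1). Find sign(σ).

-1

Start at x=20: 20 → 28 → 18 → 4 → 48 → 46 → 22 → … (one orbit).
Cycle lengths of π_12 on ℤ/53ℤ: [52, 1]; 2 cycles in total.
n − c = 53 − 2 = 51; sign = (−1)^51 = -1.
Check: (12/53) = -1 by Zolotarev.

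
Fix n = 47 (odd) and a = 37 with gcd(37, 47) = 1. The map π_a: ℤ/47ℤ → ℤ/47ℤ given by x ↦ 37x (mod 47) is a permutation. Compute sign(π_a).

+1

Orbit of 16 under x↦37x: [16, 28, 2, 27, 12, 21, 25]… (length divides ord_47(37)).
3 cycles of lengths [23, 23, 1].
47 − 3 = 44 transpositions; sign(π) = (−1)^44 = +1.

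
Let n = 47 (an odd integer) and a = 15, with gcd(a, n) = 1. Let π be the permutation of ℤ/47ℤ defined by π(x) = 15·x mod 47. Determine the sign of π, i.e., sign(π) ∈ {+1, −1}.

-1

Orbit of 18 under x↦15x: [18, 35, 8, 26, 14, 22, 1]… (length divides ord_47(15)).
Cycle lengths of π_15 on ℤ/47ℤ: [46, 1]; 2 cycles in total.
n − c = 47 − 2 = 45; sign = (−1)^45 = -1.
(15|47)_J = -1 (Zolotarev's lemma cross-check).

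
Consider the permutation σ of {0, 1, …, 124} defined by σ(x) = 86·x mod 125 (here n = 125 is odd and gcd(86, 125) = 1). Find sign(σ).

+1

Start at x=41: 41 → 26 → 111 → 46 → 81 → 91 → 76 → … (one orbit).
Cycle type of π: 25×4 + 5×4 + 1×5; total 13 cycles.
Σ(ℓ_i−1) = 125−13 = 112; sign = (−1)^112 = +1.
Via Zolotarev, sign(π_{86}) = (86|125) = +1.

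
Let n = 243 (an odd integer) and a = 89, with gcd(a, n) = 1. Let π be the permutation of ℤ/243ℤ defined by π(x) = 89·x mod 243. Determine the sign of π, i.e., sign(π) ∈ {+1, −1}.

-1

Trace 161: π^k(161) = [161, 235, 17, 55, 35, 199, 215] for k=0..6.
Decompose π into cycles: lengths [54, 54, 54, 18, 18, 18, 6, 6, 6, 2, 2, 2, 2, 1] (14 cycles, including the fixed point 0).
14 cycles on 243: each ℓ→(−1)^(ℓ−1), product (−1)^229 = -1.
Check: (89/243) = -1 by Zolotarev.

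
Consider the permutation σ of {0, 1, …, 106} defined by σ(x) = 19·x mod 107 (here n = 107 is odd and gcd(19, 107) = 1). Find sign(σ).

+1

Orbit of 19 under x↦19x: [19, 40, 11, 102, 12, 14, 52]… (length divides ord_107(19)).
3 cycles of lengths [53, 53, 1].
3 cycles on 107: each ℓ→(−1)^(ℓ−1), product (−1)^104 = +1.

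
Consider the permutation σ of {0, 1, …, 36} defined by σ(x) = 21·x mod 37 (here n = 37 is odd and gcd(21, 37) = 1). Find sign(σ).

+1

Start at x=28: 28 → 33 → 27 → 12 → 30 → 1 → 21 → … (one orbit).
π_21 has 3 disjoint cycles with lengths [18, 18, 1] on {0,…,36}.
With 3 cycles on 37 points, sign = (−1)^{37−3} = +1.
Check: (21/37) = +1 by Zolotarev.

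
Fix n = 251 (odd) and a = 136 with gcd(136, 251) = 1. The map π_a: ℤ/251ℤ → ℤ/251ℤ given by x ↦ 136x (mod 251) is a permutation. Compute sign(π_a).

-1

Orbit of 119 under x↦136x: [119, 120, 5, 178, 112, 172, 49]… (length divides ord_251(136)).
Decompose π into cycles: lengths [250, 1] (2 cycles, including the fixed point 0).
Σ(ℓ_i−1) = 251−2 = 249; sign = (−1)^249 = -1.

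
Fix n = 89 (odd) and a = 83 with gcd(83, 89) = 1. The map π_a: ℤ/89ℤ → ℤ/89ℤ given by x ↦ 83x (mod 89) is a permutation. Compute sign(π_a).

Orbit of 41 under x↦83x: [41, 21, 52, 44, 3, 71, 19]… (length divides ord_89(83)).
π_83 has 2 disjoint cycles with lengths [88, 1] on {0,…,88}.
2 cycles on 89: each ℓ→(−1)^(ℓ−1), product (−1)^87 = -1.
(83|89)_J = -1 (Zolotarev's lemma cross-check).

-1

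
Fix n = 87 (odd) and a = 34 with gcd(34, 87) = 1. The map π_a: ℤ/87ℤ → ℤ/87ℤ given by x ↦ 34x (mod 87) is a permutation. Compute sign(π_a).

+1

Start at x=7: 7 → 64 → 1 → 34 → 25 → 67 → 16 → … (one orbit).
Cycle lengths of π_34 on ℤ/87ℤ: [14, 14, 14, 14, 14, 14, 1, 1, 1]; 9 cycles in total.
sign(π) = (−1)^{n − #cycles} = (−1)^{87−9} = (−1)^78 = +1.
The Jacobi symbol (34|87) = +1 (Zolotarev) agrees.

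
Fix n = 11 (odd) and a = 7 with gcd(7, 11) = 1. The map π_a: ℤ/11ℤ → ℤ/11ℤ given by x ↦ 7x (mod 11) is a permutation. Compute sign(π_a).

-1

Trace 4: π^k(4) = [4, 6, 9, 8, 1, 7, 5] for k=0..6.
Cycle type of π: 10 + 1; total 2 cycles.
sign(π) = (−1)^{n − #cycles} = (−1)^{11−2} = (−1)^9 = -1.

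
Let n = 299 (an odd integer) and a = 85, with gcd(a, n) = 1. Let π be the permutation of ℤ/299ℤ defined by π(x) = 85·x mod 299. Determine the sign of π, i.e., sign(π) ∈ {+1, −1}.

Start at x=196: 196 → 215 → 36 → 70 → 269 → 141 → 25 → … (one orbit).
π_85 has 6 disjoint cycles with lengths [132, 132, 12, 11, 11, 1] on {0,…,298}.
n − c = 299 − 6 = 293; sign = (−1)^293 = -1.
(85|299)_J = -1 (Zolotarev's lemma cross-check).

-1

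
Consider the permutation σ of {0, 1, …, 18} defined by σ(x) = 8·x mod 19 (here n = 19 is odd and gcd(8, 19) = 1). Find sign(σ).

Start at x=8: 8 → 7 → 18 → 11 → 12 → 1 → 8 (one orbit).
Decompose π into cycles: lengths [6, 6, 6, 1] (4 cycles, including the fixed point 0).
Σ(ℓ_i−1) = 19−4 = 15; sign = (−1)^15 = -1.
Zolotarev: (8|19) = -1, matching the cycle-count sign.

-1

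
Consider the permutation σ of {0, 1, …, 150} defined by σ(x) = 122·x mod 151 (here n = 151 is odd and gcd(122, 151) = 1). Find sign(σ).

-1

Start at x=29: 29 → 65 → 78 → 3 → 64 → 107 → 68 → … (one orbit).
4 cycles of lengths [50, 50, 50, 1].
sign(π) = (−1)^{n − #cycles} = (−1)^{151−4} = (−1)^147 = -1.
Zolotarev: (122|151) = -1, matching the cycle-count sign.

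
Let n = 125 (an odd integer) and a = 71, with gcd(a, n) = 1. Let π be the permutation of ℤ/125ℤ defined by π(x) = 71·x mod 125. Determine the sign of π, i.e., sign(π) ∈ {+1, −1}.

Orbit of 41 under x↦71x: [41, 36, 56, 101, 46, 16, 11]… (length divides ord_125(71)).
Cycle lengths of π_71 on ℤ/125ℤ: [25, 25, 25, 25, 5, 5, 5, 5, 1, 1, 1, 1, 1]; 13 cycles in total.
125 − 13 = 112 transpositions; sign(π) = (−1)^112 = +1.

+1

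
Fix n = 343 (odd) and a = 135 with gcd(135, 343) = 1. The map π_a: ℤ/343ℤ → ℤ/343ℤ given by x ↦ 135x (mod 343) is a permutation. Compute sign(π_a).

+1

Start at x=183: 183 → 9 → 186 → 71 → 324 → 179 → 155 → … (one orbit).
Cycle lengths of π_135 on ℤ/343ℤ: [147, 147, 21, 21, 3, 3, 1]; 7 cycles in total.
7 cycles on 343: each ℓ→(−1)^(ℓ−1), product (−1)^336 = +1.
Check: (135/343) = +1 by Zolotarev.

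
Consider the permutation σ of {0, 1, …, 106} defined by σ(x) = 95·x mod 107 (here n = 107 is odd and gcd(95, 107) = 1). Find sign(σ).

-1

Trace 72: π^k(72) = [72, 99, 96, 25, 21, 69, 28] for k=0..6.
The orbit structure of x ↦ 95x mod 107: 2 orbits of sizes [106, 1].
With 2 cycles on 107 points, sign = (−1)^{107−2} = -1.
The Jacobi symbol (95|107) = -1 (Zolotarev) agrees.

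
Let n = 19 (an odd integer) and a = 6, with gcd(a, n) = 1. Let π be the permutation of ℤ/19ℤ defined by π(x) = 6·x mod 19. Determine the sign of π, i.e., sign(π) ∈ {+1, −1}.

+1

Orbit of 16 under x↦6x: [16, 1, 6, 17, 7, 4, 5]… (length divides ord_19(6)).
The orbit structure of x ↦ 6x mod 19: 3 orbits of sizes [9, 9, 1].
With 3 cycles on 19 points, sign = (−1)^{19−3} = +1.
Zolotarev: (6|19) = +1, matching the cycle-count sign.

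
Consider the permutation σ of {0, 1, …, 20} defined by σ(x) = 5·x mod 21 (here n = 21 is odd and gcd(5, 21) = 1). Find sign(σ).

Orbit of 1 under x↦5x: [1, 5, 4, 20, 16, 17]… (length divides ord_21(5)).
Cycle type of π: 6×3 + 2 + 1; total 5 cycles.
sign(π) = (−1)^{n − #cycles} = (−1)^{21−5} = (−1)^16 = +1.
(5|21)_J = +1 (Zolotarev's lemma cross-check).

+1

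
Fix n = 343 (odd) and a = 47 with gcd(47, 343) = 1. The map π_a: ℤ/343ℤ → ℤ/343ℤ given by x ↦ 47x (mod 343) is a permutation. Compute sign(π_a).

Start at x=19: 19 → 207 → 125 → 44 → 10 → 127 → 138 → … (one orbit).
Cycle type of π: 294 + 42 + 6 + 1; total 4 cycles.
n − c = 343 − 4 = 339; sign = (−1)^339 = -1.
The Jacobi symbol (47|343) = -1 (Zolotarev) agrees.

-1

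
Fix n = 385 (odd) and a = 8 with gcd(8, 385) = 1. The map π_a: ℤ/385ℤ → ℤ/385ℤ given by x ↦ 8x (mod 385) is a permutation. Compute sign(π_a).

+1

Start at x=288: 288 → 379 → 337 → 1 → 8 → 64 → 127 → … (one orbit).
Cycle type of π: 20×14 + 10×7 + 4×7 + 1×7; total 35 cycles.
385 − 35 = 350 transpositions; sign(π) = (−1)^350 = +1.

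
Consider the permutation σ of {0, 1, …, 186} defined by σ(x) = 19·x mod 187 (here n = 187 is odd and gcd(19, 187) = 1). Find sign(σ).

Start at x=32: 32 → 47 → 145 → 137 → 172 → 89 → 8 → … (one orbit).
π_19 has 8 disjoint cycles with lengths [40, 40, 40, 40, 10, 8, 8, 1] on {0,…,186}.
187 − 8 = 179 transpositions; sign(π) = (−1)^179 = -1.
The Jacobi symbol (19|187) = -1 (Zolotarev) agrees.

-1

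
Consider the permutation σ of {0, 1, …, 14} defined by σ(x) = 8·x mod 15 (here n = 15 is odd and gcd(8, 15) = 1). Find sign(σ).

Orbit of 4 under x↦8x: [4, 2, 1, 8]… (length divides ord_15(8)).
Cycle lengths of π_8 on ℤ/15ℤ: [4, 4, 4, 2, 1]; 5 cycles in total.
15 − 5 = 10 transpositions; sign(π) = (−1)^10 = +1.
Check: (8/15) = +1 by Zolotarev.

+1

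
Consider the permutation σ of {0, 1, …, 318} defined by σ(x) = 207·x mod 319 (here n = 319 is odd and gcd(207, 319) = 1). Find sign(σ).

+1

Trace 289: π^k(289) = [289, 170, 100, 284, 92, 223, 225] for k=0..6.
The orbit structure of x ↦ 207x mod 319: 9 orbits of sizes [70, 70, 70, 70, 14, 14, 5, 5, 1].
n − c = 319 − 9 = 310; sign = (−1)^310 = +1.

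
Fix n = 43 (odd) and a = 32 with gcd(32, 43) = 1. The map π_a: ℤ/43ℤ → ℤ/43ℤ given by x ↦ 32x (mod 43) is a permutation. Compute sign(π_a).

Trace 11: π^k(11) = [11, 8, 41, 22, 16, 39, 1] for k=0..6.
4 cycles of lengths [14, 14, 14, 1].
n − c = 43 − 4 = 39; sign = (−1)^39 = -1.
The Jacobi symbol (32|43) = -1 (Zolotarev) agrees.

-1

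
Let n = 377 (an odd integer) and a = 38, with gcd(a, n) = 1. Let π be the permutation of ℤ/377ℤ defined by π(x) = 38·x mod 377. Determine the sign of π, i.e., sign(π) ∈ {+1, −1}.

Trace 339: π^k(339) = [339, 64, 170, 51, 53, 129, 1] for k=0..6.
π_38 has 33 disjoint cycles with lengths [14, 14, 14, 14, 14, 14, 14, 14, 14, 14, 14, 14, 14, 14, 14, 14, 14, 14, 14, 14, 14, 14, 14, 14, 14, 14, 2, 2, 2, 2, 2, 2, 1] on {0,…,376}.
With 33 cycles on 377 points, sign = (−1)^{377−33} = +1.

+1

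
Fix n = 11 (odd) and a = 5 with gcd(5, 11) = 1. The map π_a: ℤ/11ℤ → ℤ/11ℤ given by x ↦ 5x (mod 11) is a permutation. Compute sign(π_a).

+1

Orbit of 4 under x↦5x: [4, 9, 1, 5, 3]… (length divides ord_11(5)).
The orbit structure of x ↦ 5x mod 11: 3 orbits of sizes [5, 5, 1].
n − c = 11 − 3 = 8; sign = (−1)^8 = +1.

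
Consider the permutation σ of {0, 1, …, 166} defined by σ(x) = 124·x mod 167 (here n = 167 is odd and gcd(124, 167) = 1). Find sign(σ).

+1

Orbit of 121 under x↦124x: [121, 141, 116, 22, 56, 97, 4]… (length divides ord_167(124)).
The orbit structure of x ↦ 124x mod 167: 3 orbits of sizes [83, 83, 1].
n − c = 167 − 3 = 164; sign = (−1)^164 = +1.
(124|167)_J = +1 (Zolotarev's lemma cross-check).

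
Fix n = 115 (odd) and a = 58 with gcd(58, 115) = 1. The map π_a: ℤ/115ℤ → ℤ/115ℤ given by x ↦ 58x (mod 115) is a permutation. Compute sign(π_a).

Trace 36: π^k(36) = [36, 18, 9, 62, 31, 73, 94] for k=0..6.
Decompose π into cycles: lengths [44, 44, 11, 11, 4, 1] (6 cycles, including the fixed point 0).
sign(π) = (−1)^{n − #cycles} = (−1)^{115−6} = (−1)^109 = -1.

-1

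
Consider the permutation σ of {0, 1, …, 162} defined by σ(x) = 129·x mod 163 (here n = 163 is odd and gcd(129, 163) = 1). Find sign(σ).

Trace 104: π^k(104) = [104, 50, 93, 98, 91, 3, 61] for k=0..6.
Cycle lengths of π_129 on ℤ/163ℤ: [162, 1]; 2 cycles in total.
163 − 2 = 161 transpositions; sign(π) = (−1)^161 = -1.
Check: (129/163) = -1 by Zolotarev.

-1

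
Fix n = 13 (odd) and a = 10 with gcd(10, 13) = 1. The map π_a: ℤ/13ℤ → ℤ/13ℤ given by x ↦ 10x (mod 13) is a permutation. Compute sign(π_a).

Orbit of 4 under x↦10x: [4, 1, 10, 9, 12, 3]… (length divides ord_13(10)).
π_10 has 3 disjoint cycles with lengths [6, 6, 1] on {0,…,12}.
n − c = 13 − 3 = 10; sign = (−1)^10 = +1.

+1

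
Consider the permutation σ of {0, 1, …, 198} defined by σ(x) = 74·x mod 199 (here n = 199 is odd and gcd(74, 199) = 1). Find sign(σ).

-1

Trace 60: π^k(60) = [60, 62, 11, 18, 138, 63, 85] for k=0..6.
10 cycles of lengths [22, 22, 22, 22, 22, 22, 22, 22, 22, 1].
With 10 cycles on 199 points, sign = (−1)^{199−10} = -1.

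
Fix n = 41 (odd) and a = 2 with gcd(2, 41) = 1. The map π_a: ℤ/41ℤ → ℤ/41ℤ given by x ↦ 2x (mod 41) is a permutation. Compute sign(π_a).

+1

Trace 2: π^k(2) = [2, 4, 8, 16, 32, 23, 5] for k=0..6.
3 cycles of lengths [20, 20, 1].
n − c = 41 − 3 = 38; sign = (−1)^38 = +1.
Zolotarev: (2|41) = +1, matching the cycle-count sign.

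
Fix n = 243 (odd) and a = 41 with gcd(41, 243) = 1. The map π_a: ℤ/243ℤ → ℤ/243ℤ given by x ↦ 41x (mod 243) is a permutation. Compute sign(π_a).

-1

Trace 16: π^k(16) = [16, 170, 166, 2, 82, 203, 61] for k=0..6.
Cycle type of π: 162 + 54 + 18 + 6 + 2 + 1; total 6 cycles.
6 cycles on 243: each ℓ→(−1)^(ℓ−1), product (−1)^237 = -1.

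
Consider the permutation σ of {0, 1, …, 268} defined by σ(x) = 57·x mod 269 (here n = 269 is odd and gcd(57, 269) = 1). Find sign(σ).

Start at x=260: 260 → 25 → 80 → 256 → 66 → 265 → 41 → … (one orbit).
Decompose π into cycles: lengths [67, 67, 67, 67, 1] (5 cycles, including the fixed point 0).
With 5 cycles on 269 points, sign = (−1)^{269−5} = +1.
Zolotarev: (57|269) = +1, matching the cycle-count sign.

+1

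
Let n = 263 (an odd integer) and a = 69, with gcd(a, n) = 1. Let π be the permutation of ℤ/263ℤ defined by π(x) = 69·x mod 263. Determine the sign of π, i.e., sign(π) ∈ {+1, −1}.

Orbit of 74 under x↦69x: [74, 109, 157, 50, 31, 35, 48]… (length divides ord_263(69)).
π_69 has 3 disjoint cycles with lengths [131, 131, 1] on {0,…,262}.
3 cycles on 263: each ℓ→(−1)^(ℓ−1), product (−1)^260 = +1.

+1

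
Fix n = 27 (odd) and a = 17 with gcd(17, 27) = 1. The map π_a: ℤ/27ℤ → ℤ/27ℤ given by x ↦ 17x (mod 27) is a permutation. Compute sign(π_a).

-1

Start at x=8: 8 → 1 → 17 → 19 → 26 → 10 → 8 (one orbit).
Cycle lengths of π_17 on ℤ/27ℤ: [6, 6, 6, 2, 2, 2, 2, 1]; 8 cycles in total.
8 cycles on 27: each ℓ→(−1)^(ℓ−1), product (−1)^19 = -1.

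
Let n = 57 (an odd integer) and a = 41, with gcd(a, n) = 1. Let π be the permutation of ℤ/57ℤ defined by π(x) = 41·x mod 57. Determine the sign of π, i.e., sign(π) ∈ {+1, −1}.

+1

Trace 43: π^k(43) = [43, 53, 7, 2, 25, 56, 16] for k=0..6.
The orbit structure of x ↦ 41x mod 57: 5 orbits of sizes [18, 18, 18, 2, 1].
5 cycles on 57: each ℓ→(−1)^(ℓ−1), product (−1)^52 = +1.
Via Zolotarev, sign(π_{41}) = (41|57) = +1.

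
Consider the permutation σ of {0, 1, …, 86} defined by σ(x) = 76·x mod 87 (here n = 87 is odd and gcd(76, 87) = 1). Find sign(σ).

Start at x=1: 1 → 76 → 34 → 61 → 25 → 73 → 67 → … (one orbit).
Decompose π into cycles: lengths [28, 28, 28, 1, 1, 1] (6 cycles, including the fixed point 0).
sign(π) = (−1)^{n − #cycles} = (−1)^{87−6} = (−1)^81 = -1.
(76|87)_J = -1 (Zolotarev's lemma cross-check).

-1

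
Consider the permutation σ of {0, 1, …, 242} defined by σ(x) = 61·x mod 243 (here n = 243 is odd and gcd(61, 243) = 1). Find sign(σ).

Orbit of 7 under x↦61x: [7, 184, 46, 133, 94, 145, 97]… (length divides ord_243(61)).
Decompose π into cycles: lengths [81, 81, 27, 27, 9, 9, 3, 3, 1, 1, 1] (11 cycles, including the fixed point 0).
sign(π) = (−1)^{n − #cycles} = (−1)^{243−11} = (−1)^232 = +1.

+1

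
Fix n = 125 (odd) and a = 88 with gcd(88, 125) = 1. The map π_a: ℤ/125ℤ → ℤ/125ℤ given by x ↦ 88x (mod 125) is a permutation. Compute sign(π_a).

Orbit of 98 under x↦88x: [98, 124, 37, 6, 28, 89, 82]… (length divides ord_125(88)).
The orbit structure of x ↦ 88x mod 125: 4 orbits of sizes [100, 20, 4, 1].
n − c = 125 − 4 = 121; sign = (−1)^121 = -1.

-1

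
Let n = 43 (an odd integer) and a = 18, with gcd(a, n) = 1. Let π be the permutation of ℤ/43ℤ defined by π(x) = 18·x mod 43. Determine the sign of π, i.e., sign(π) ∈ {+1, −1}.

Trace 20: π^k(20) = [20, 16, 30, 24, 2, 36, 3] for k=0..6.
2 cycles of lengths [42, 1].
sign(π) = (−1)^{n − #cycles} = (−1)^{43−2} = (−1)^41 = -1.

-1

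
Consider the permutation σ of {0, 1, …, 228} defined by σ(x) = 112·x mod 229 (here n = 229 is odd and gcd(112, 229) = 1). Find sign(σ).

-1

Start at x=150: 150 → 83 → 136 → 118 → 163 → 165 → 160 → … (one orbit).
Cycle lengths of π_112 on ℤ/229ℤ: [228, 1]; 2 cycles in total.
n − c = 229 − 2 = 227; sign = (−1)^227 = -1.
Zolotarev: (112|229) = -1, matching the cycle-count sign.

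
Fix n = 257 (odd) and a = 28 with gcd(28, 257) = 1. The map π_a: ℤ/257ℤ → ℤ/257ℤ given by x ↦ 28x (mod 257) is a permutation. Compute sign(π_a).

-1

Trace 10: π^k(10) = [10, 23, 130, 42, 148, 32, 125] for k=0..6.
Cycle lengths of π_28 on ℤ/257ℤ: [256, 1]; 2 cycles in total.
sign(π) = (−1)^{n − #cycles} = (−1)^{257−2} = (−1)^255 = -1.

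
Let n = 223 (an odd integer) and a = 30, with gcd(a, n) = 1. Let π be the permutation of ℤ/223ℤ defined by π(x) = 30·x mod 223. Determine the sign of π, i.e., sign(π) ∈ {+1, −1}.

+1

Orbit of 210 under x↦30x: [210, 56, 119, 2, 60, 16, 34]… (length divides ord_223(30)).
Cycle type of π: 37×6 + 1; total 7 cycles.
With 7 cycles on 223 points, sign = (−1)^{223−7} = +1.
(30|223)_J = +1 (Zolotarev's lemma cross-check).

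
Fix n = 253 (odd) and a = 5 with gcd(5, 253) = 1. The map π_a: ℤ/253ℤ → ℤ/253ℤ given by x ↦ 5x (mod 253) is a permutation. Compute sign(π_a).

-1

Trace 141: π^k(141) = [141, 199, 236, 168, 81, 152, 1] for k=0..6.
Cycle lengths of π_5 on ℤ/253ℤ: [110, 110, 22, 5, 5, 1]; 6 cycles in total.
sign(π) = (−1)^{n − #cycles} = (−1)^{253−6} = (−1)^247 = -1.
The Jacobi symbol (5|253) = -1 (Zolotarev) agrees.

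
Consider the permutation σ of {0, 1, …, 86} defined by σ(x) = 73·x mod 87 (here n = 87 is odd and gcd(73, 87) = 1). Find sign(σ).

-1

Orbit of 76 under x↦73x: [76, 67, 19, 82, 70, 64, 61]… (length divides ord_87(73)).
π_73 has 6 disjoint cycles with lengths [28, 28, 28, 1, 1, 1] on {0,…,86}.
6 cycles on 87: each ℓ→(−1)^(ℓ−1), product (−1)^81 = -1.
Check: (73/87) = -1 by Zolotarev.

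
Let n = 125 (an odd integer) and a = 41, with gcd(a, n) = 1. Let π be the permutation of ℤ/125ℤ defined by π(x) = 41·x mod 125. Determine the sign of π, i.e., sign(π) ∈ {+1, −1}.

Orbit of 106 under x↦41x: [106, 96, 61, 1, 41, 56, 46]… (length divides ord_125(41)).
Decompose π into cycles: lengths [25, 25, 25, 25, 5, 5, 5, 5, 1, 1, 1, 1, 1] (13 cycles, including the fixed point 0).
125 − 13 = 112 transpositions; sign(π) = (−1)^112 = +1.

+1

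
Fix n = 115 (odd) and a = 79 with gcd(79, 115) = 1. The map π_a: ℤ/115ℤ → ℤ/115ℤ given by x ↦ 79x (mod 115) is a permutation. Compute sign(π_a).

Trace 14: π^k(14) = [14, 71, 89, 16, 114, 36, 84] for k=0..6.
Decompose π into cycles: lengths [22, 22, 22, 22, 22, 2, 2, 1] (8 cycles, including the fixed point 0).
With 8 cycles on 115 points, sign = (−1)^{115−8} = -1.
(79|115)_J = -1 (Zolotarev's lemma cross-check).

-1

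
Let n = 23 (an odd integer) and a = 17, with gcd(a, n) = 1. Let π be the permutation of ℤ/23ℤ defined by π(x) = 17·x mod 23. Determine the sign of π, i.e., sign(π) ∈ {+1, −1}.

-1

Orbit of 17 under x↦17x: [17, 13, 14, 8, 21, 12, 20]… (length divides ord_23(17)).
2 cycles of lengths [22, 1].
sign(π) = (−1)^{n − #cycles} = (−1)^{23−2} = (−1)^21 = -1.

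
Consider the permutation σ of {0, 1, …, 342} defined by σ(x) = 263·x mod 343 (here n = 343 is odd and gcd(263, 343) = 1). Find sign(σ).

Start at x=67: 67 → 128 → 50 → 116 → 324 → 148 → 165 → … (one orbit).
The orbit structure of x ↦ 263x mod 343: 31 orbits of sizes [21, 21, 21, 21, 21, 21, 21, 21, 21, 21, 21, 21, 21, 21, 3, 3, 3, 3, 3, 3, 3, 3, 3, 3, 3, 3, 3, 3, 3, 3, 1].
sign(π) = (−1)^{n − #cycles} = (−1)^{343−31} = (−1)^312 = +1.

+1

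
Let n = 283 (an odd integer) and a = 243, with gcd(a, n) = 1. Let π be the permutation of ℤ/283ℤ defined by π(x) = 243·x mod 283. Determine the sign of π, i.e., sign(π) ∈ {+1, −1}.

Start at x=281: 281 → 80 → 196 → 84 → 36 → 258 → 151 → … (one orbit).
Cycle lengths of π_243 on ℤ/283ℤ: [282, 1]; 2 cycles in total.
With 2 cycles on 283 points, sign = (−1)^{283−2} = -1.
The Jacobi symbol (243|283) = -1 (Zolotarev) agrees.

-1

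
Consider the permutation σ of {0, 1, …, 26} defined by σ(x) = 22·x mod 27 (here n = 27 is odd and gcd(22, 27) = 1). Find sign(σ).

+1

Start at x=1: 1 → 22 → 25 → 10 → 4 → 7 → 19 → … (one orbit).
7 cycles of lengths [9, 9, 3, 3, 1, 1, 1].
27 − 7 = 20 transpositions; sign(π) = (−1)^20 = +1.
Check: (22/27) = +1 by Zolotarev.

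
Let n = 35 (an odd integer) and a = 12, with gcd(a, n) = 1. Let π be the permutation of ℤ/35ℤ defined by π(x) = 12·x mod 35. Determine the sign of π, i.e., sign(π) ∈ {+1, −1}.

+1

Orbit of 27 under x↦12x: [27, 9, 3, 1, 12, 4, 13]… (length divides ord_35(12)).
5 cycles of lengths [12, 12, 6, 4, 1].
35 − 5 = 30 transpositions; sign(π) = (−1)^30 = +1.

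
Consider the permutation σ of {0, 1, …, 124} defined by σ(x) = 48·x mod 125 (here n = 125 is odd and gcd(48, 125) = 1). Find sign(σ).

-1

Orbit of 38 under x↦48x: [38, 74, 52, 121, 58, 34, 7]… (length divides ord_125(48)).
π_48 has 4 disjoint cycles with lengths [100, 20, 4, 1] on {0,…,124}.
4 cycles on 125: each ℓ→(−1)^(ℓ−1), product (−1)^121 = -1.
Check: (48/125) = -1 by Zolotarev.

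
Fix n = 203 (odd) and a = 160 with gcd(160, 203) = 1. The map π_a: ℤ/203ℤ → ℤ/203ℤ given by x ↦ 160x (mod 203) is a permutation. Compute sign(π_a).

+1

Start at x=197: 197 → 55 → 71 → 195 → 141 → 27 → 57 → … (one orbit).
Cycle type of π: 28×7 + 2×3 + 1; total 11 cycles.
203 − 11 = 192 transpositions; sign(π) = (−1)^192 = +1.
Check: (160/203) = +1 by Zolotarev.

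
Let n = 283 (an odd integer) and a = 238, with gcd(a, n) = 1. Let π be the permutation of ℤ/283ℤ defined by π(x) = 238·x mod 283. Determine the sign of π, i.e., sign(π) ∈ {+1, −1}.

Orbit of 238 under x↦238x: [238, 44, 1]… (length divides ord_283(238)).
π_238 has 95 disjoint cycles with lengths [3, 3, 3, 3, 3, 3, 3, 3, 3, 3, 3, 3, 3, 3, 3, 3, 3, 3, 3, 3, 3, 3, 3, 3, 3, 3, 3, 3, 3, 3, 3, 3, 3, 3, 3, 3, 3, 3, 3, 3, 3, 3, 3, 3, 3, 3, 3, 3, 3, 3, 3, 3, 3, 3, 3, 3, 3, 3, 3, 3, 3, 3, 3, 3, 3, 3, 3, 3, 3, 3, 3, 3, 3, 3, 3, 3, 3, 3, 3, 3, 3, 3, 3, 3, 3, 3, 3, 3, 3, 3, 3, 3, 3, 3, 1] on {0,…,282}.
283 − 95 = 188 transpositions; sign(π) = (−1)^188 = +1.

+1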